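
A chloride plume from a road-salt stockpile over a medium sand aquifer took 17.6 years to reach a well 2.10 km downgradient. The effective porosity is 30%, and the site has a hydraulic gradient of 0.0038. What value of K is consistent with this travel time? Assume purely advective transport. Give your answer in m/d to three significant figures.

25.8 m/d

t = 17.6 years = 6424 d
L = 2.10 km = 2100 m
v = L / t = 2100 / 6424 = 0.3269 m/d
K = v · n / i = 0.3269 × 0.30 / 0.0038 = 25.8 m/d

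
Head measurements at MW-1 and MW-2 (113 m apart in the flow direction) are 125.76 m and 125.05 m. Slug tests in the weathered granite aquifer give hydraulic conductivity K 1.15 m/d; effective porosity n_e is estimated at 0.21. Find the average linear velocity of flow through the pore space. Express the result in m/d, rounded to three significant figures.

0.0344 m/d

Hydraulic gradient i = (125.76 − 125.05) / 113 = 0.71 / 113 = 0.006283
Darcy flux q = K·i = 1.15 × 0.006283 = 0.007226 m/d
Seepage velocity v = q / n = 0.007226 / 0.21 = 0.03441 m/d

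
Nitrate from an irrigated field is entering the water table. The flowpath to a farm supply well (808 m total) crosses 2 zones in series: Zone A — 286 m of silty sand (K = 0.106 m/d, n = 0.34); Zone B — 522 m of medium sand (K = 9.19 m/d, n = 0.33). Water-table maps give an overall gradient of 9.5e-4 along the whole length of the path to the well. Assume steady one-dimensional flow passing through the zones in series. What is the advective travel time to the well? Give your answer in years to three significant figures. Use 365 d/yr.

For zones in series the flux q is common to all zones; the equivalent conductivity is the harmonic (thickness-weighted) mean, K_eq = L_total / Σ(L_j/K_j).
Σ(L/K) = 286/0.106 + 522/9.19 = 2698 + 56.80 = 2755 d
K_eq = L_total / Σ(L/K) = 808 / 2755 = 0.2933 m/d
q = K_eq · i = 0.2933 × 9.5e-4 = 2.786e-4 m/d (same in every zone)
Zone A: v = q/n = 2.786e-4/0.34 = 8.195e-4 m/d → t_A = 286/8.195e-4 = 349000 d
Zone B: v = q/n = 2.786e-4/0.33 = 8.443e-4 m/d → t_B = 522/8.443e-4 = 618200 d
Total t = 349000 + 618200 = 967200 d
   = 967200 / 365 = 2650 yr

2650 years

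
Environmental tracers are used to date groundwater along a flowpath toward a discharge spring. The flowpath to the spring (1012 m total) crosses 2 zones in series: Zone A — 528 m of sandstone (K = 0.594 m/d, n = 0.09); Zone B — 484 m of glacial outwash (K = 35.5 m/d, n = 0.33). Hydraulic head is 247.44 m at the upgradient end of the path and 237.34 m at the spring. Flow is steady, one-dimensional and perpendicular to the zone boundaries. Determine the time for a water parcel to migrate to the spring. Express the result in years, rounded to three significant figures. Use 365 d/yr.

50.7 years

Total head drop ΔH = 247.44 − 237.34 = 10.10 m
Continuity: the same q passes through each zone, so ΔH = q·Σ(L_j/K_j) — the zones act as resistances in series.
Σ(L/K) = 528/0.594 + 484/35.5 = 888.9 + 13.63 = 902.5 d
q = ΔH / Σ(L/K) = 10.10 / 902.5 = 0.01119 m/d (same in every zone)
Zone A: v = q/n = 0.01119/0.09 = 0.1243 m/d → t_A = 528/0.1243 = 4246 d
Zone B: v = q/n = 0.01119/0.33 = 0.03391 m/d → t_B = 484/0.03391 = 14270 d
Total t = 4246 + 14270 = 18520 d
   = 18520 / 365 = 50.7 yr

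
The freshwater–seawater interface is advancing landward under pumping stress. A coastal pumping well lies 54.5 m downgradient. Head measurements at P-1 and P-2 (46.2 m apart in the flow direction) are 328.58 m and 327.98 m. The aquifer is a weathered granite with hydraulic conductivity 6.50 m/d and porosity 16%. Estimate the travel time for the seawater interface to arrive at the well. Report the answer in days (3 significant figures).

103 days

Hydraulic gradient i = (328.58 − 327.98) / 46.2 = 0.60 / 46.2 = 0.01299
Specific discharge q = 6.50 × 0.01299 = 0.08442 m/d
v_s = q/n_e = 0.08442/0.16 = 0.5276 m/d
t = L / v = 54.5 / 0.5276 = 103.3 d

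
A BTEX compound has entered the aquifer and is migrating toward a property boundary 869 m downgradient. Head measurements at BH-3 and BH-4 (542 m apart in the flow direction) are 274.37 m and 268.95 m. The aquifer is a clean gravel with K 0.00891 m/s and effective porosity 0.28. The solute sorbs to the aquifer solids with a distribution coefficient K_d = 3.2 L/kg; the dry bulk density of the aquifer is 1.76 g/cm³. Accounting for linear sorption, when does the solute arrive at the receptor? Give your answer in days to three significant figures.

Hydraulic gradient i = (274.37 − 268.95) / 542 = 5.42 / 542 = 0.01000
K = 0.00891 m/s × 86400 s/d = 769.8 m/d
q = Ki = 769.8 × 0.01000 = 7.698 m/d
v_s = q/n_e = 7.698/0.28 = 27.49 m/d
Retardation R = 1 + ρ_b·K_d/n = 1 + 1.76×3.2/0.28 = 21.11
Contaminant velocity v_c = v/R = 27.49/21.11 = 1.302 m/d
t = L/v_c = 869/1.302 = 667.4 d

667 days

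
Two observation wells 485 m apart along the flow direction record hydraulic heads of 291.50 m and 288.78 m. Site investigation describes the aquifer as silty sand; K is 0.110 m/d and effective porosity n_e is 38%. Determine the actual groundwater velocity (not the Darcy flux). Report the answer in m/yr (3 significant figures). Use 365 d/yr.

Hydraulic gradient i = (291.50 − 288.78) / 485 = 2.72 / 485 = 0.005608
Darcy flux q = K·i = 0.110 × 0.005608 = 6.169e-4 m/d
v_s = q/n_e = 6.169e-4/0.38 = 0.001623 m/d
   = 0.001623 × 365 = 0.593 m/yr

0.593 m/yr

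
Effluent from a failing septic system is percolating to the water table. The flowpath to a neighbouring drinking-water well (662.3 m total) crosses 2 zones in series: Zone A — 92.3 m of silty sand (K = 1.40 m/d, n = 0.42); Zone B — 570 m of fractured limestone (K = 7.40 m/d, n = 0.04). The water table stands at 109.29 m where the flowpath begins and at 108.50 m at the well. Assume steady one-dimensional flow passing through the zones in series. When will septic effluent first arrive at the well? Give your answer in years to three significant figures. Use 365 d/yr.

30.5 years

Total head drop ΔH = 109.29 − 108.50 = 0.79 m
Continuity: the same q passes through each zone, so ΔH = q·Σ(L_j/K_j) — the zones act as resistances in series.
Σ(L/K) = 92.3/1.40 + 570/7.40 = 65.93 + 77.03 = 143.0 d
q = ΔH / Σ(L/K) = 0.79 / 143.0 = 0.005526 m/d (same in every zone)
Zone A: v = q/n = 0.005526/0.42 = 0.01316 m/d → t_A = 92.3/0.01316 = 7015 d
Zone B: v = q/n = 0.005526/0.04 = 0.1382 m/d → t_B = 570/0.1382 = 4126 d
Total t = 7015 + 4126 = 11140 d
   = 11140 / 365 = 30.5 yr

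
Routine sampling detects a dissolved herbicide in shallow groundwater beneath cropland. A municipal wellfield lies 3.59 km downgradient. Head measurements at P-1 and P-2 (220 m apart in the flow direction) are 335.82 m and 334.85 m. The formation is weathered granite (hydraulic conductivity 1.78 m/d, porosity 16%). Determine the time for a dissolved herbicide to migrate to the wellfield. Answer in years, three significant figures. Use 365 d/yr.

Hydraulic gradient i = (335.82 − 334.85) / 220 = 0.97 / 220 = 0.004409
q = Ki = 1.78 × 0.004409 = 0.007848 m/d
Seepage velocity v = q / n = 0.007848 / 0.16 = 0.04905 m/d
L = 3.59 km = 3590 m
t = L / v = 3590 / 0.04905 = 73190 d
   = 73190 / 365 = 201 yr

201 years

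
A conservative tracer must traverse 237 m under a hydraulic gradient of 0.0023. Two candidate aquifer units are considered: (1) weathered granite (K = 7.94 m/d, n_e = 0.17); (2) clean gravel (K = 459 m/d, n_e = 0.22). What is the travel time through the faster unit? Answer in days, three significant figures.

Unit 1 (weathered granite): v = 7.94×0.0023/0.17 = 0.1074 m/d, t = 237/0.1074 = 2206 d
Unit 2 (clean gravel): v = 459×0.0023/0.22 = 4.799 m/d, t = 237/4.799 = 49.39 d
Faster unit: t = 49.4 d

49.4 days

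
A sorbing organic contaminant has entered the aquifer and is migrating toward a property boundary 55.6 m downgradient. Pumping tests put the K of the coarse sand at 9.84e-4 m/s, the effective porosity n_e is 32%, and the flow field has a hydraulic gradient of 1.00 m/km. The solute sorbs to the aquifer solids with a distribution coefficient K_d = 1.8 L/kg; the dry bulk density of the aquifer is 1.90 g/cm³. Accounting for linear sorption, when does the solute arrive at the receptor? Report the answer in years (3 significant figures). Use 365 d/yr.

K = 9.84e-4 m/s × 86400 s/d = 85.02 m/d
q = Ki = 85.02 × 0.0010 = 0.08502 m/d
v_s = q/n_e = 0.08502/0.32 = 0.2657 m/d
Retardation R = 1 + ρ_b·K_d/n = 1 + 1.90×1.8/0.32 = 11.69
Contaminant velocity v_c = v/R = 0.2657/11.69 = 0.02273 m/d
t = L/v_c = 55.6/0.02273 = 2446 d
   = 2446/365 = 6.70 yr

6.70 years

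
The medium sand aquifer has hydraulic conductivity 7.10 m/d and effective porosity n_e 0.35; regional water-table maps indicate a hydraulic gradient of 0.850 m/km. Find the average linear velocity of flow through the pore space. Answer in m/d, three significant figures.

Specific discharge q = 7.10 × 8.5e-4 = 0.006035 m/d
v_s = q/n_e = 0.006035/0.35 = 0.01724 m/d

0.0172 m/d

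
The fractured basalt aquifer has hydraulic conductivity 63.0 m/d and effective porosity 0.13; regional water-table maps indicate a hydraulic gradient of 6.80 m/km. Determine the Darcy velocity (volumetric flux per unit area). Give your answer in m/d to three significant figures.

Darcy flux q = K·i = 63.0 × 0.0068 = 0.4284 m/d

0.428 m/d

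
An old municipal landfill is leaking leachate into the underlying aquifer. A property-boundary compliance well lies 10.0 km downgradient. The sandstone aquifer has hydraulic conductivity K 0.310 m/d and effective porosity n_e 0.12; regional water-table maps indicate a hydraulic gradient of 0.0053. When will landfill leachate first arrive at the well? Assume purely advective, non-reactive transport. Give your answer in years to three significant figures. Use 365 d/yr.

q = Ki = 0.310 × 0.0053 = 0.001643 m/d
v = Ki/n = 0.310·0.0053/0.12 = 0.01369 m/d
L = 10.0 km = 10000 m
t = L / v = 10000 / 0.01369 = 730400 d
   = 730400 / 365 = 2000 yr

2000 years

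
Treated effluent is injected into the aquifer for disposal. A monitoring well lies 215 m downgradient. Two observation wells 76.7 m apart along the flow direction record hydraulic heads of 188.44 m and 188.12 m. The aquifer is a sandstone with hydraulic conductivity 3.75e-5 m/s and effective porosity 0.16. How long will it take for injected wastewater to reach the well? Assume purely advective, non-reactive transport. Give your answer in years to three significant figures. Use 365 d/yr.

Hydraulic gradient i = (188.44 − 188.12) / 76.7 = 0.32 / 76.7 = 0.004172
K = 3.75e-5 m/s × 86400 s/d = 3.240 m/d
q = Ki = 3.240 × 0.004172 = 0.01352 m/d
Seepage velocity v = q / n = 0.01352 / 0.16 = 0.08449 m/d
t = L / v = 215 / 0.08449 = 2545 d
   = 2545 / 365 = 6.97 yr

6.97 years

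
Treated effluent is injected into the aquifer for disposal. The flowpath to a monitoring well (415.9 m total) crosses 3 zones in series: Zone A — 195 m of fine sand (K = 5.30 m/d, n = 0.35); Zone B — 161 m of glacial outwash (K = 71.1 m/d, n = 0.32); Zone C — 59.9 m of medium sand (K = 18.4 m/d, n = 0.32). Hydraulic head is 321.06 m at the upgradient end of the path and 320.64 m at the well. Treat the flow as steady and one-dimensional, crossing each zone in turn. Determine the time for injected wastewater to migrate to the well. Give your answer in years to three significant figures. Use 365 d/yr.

38.3 years

Total head drop ΔH = 321.06 − 320.64 = 0.42 m
Steady 1-D flow in series ⇒ the Darcy flux q is identical in every zone and the zone head losses add (resistances L/K in series).
Σ(L/K) = 195/5.30 + 161/71.1 + 59.9/18.4 = 36.79 + 2.264 + 3.255 = 42.31 d
q = ΔH / Σ(L/K) = 0.42 / 42.31 = 0.009926 m/d (same in every zone)
Zone A: v = q/n = 0.009926/0.35 = 0.02836 m/d → t_A = 195/0.02836 = 6876 d
Zone B: v = q/n = 0.009926/0.32 = 0.03102 m/d → t_B = 161/0.03102 = 5190 d
Zone C: v = q/n = 0.009926/0.32 = 0.03102 m/d → t_C = 59.9/0.03102 = 1931 d
Total t = 6876 + 5190 + 1931 = 14000 d
   = 14000 / 365 = 38.3 yr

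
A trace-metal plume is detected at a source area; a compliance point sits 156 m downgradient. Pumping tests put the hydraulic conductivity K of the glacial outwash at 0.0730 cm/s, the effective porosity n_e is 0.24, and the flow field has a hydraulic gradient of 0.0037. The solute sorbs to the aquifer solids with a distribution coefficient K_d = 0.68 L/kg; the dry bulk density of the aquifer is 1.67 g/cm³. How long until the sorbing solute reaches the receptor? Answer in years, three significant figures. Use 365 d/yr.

2.52 years

K = 0.0730 cm/s × 864 = 63.07 m/d
Specific discharge q = 63.07 × 0.0037 = 0.2334 m/d
v = Ki/n = 63.07·0.0037/0.24 = 0.9724 m/d
Retardation R = 1 + ρ_b·K_d/n = 1 + 1.67×0.68/0.24 = 5.732
Contaminant velocity v_c = v/R = 0.9724/5.732 = 0.1696 m/d
t = L/v_c = 156/0.1696 = 919.6 d
   = 919.6/365 = 2.52 yr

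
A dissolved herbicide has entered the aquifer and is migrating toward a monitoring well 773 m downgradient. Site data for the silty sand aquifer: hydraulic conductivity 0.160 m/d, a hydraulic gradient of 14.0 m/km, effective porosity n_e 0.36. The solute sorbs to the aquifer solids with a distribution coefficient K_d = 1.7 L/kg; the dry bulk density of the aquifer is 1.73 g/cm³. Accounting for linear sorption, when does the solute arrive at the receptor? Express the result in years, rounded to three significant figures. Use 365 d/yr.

3120 years

q = Ki = 0.160 × 0.014 = 0.002240 m/d
Seepage velocity v = q / n = 0.002240 / 0.36 = 0.006222 m/d
Retardation R = 1 + ρ_b·K_d/n = 1 + 1.73×1.7/0.36 = 9.169
Contaminant velocity v_c = v/R = 0.006222/9.169 = 6.786e-4 m/d
t = L/v_c = 773/6.786e-4 = 1.139e6 d
   = 1.139e6/365 = 3120 yr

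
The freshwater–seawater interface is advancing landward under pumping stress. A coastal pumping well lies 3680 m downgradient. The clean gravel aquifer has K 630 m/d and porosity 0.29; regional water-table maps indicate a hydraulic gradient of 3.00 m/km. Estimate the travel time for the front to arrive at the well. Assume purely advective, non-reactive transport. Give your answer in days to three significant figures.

565 days

Darcy flux q = K·i = 630 × 0.0030 = 1.890 m/d
v_s = q/n_e = 1.890/0.29 = 6.517 m/d
t = L / v = 3680 / 6.517 = 564.7 d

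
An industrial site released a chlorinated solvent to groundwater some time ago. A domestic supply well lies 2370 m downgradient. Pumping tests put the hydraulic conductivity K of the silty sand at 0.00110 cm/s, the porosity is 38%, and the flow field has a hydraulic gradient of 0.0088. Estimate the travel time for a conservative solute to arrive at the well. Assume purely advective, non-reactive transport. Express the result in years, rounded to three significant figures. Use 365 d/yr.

K = 0.00110 cm/s × 864 = 0.9504 m/d
Specific discharge q = 0.9504 × 0.0088 = 0.008364 m/d
Average linear velocity = 0.008364 / 0.38 = 0.02201 m/d
t = L / v = 2370 / 0.02201 = 107700 d
   = 107700 / 365 = 295 yr

295 years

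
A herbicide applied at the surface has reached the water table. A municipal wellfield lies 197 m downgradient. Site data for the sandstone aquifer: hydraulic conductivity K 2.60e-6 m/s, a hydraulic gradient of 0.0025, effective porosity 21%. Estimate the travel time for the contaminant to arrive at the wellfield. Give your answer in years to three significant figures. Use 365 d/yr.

K = 2.60e-6 m/s × 86400 s/d = 0.2246 m/d
q = Ki = 0.2246 × 0.0025 = 5.616e-4 m/d
v = Ki/n = 0.2246·0.0025/0.21 = 0.002674 m/d
t = L / v = 197 / 0.002674 = 73660 d
   = 73660 / 365 = 202 yr

202 years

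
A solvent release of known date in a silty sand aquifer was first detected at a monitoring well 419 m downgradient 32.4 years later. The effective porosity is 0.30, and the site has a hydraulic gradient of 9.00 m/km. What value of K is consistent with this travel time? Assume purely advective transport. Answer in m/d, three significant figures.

t = 32.4 years = 11830 d
v = L / t = 419 / 11830 = 0.03543 m/d
K = v · n / i = 0.03543 × 0.30 / 0.0090 = 1.18 m/d

1.18 m/d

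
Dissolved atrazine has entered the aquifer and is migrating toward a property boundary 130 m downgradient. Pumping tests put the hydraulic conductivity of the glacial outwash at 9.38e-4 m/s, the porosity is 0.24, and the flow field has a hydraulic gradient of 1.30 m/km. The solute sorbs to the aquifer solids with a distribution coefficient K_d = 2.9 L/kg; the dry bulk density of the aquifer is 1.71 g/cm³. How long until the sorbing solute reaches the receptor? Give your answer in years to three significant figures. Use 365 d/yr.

K = 9.38e-4 m/s × 86400 s/d = 81.04 m/d
Specific discharge q = 81.04 × 0.0013 = 0.1054 m/d
Seepage velocity v = q / n = 0.1054 / 0.24 = 0.4390 m/d
Retardation R = 1 + ρ_b·K_d/n = 1 + 1.71×2.9/0.24 = 21.66
Contaminant velocity v_c = v/R = 0.4390/21.66 = 0.02026 m/d
t = L/v_c = 130/0.02026 = 6415 d
   = 6415/365 = 17.6 yr

17.6 years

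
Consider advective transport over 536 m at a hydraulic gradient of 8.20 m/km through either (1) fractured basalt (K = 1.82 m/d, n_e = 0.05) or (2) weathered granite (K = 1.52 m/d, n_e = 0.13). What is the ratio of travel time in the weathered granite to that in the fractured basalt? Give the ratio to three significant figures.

Unit 1 (fractured basalt): v = 1.82×0.0082/0.05 = 0.2985 m/d, t = 536/0.2985 = 1796 d
Unit 2 (weathered granite): v = 1.52×0.0082/0.13 = 0.09588 m/d, t = 536/0.09588 = 5591 d
t(weathered granite) / t(fractured basalt) = 5591/1796 = 3.11

3.11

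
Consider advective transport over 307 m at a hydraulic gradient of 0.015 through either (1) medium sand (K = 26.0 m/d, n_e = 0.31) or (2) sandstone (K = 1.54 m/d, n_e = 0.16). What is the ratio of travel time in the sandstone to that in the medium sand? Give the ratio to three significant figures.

8.71

Unit 1 (medium sand): v = 26.0×0.015/0.31 = 1.258 m/d, t = 307/1.258 = 244.0 d
Unit 2 (sandstone): v = 1.54×0.015/0.16 = 0.1444 m/d, t = 307/0.1444 = 2126 d
t(sandstone) / t(medium sand) = 2126/244.0 = 8.71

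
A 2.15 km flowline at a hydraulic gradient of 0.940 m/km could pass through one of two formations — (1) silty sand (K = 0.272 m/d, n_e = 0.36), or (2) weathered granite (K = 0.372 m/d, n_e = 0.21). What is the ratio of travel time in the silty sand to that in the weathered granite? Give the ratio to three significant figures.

Unit 1 (silty sand): v = 0.272×9.4e-4/0.36 = 7.102e-4 m/d, t = 2150/7.102e-4 = 3.027e6 d
Unit 2 (weathered granite): v = 0.372×9.4e-4/0.21 = 0.001665 m/d, t = 2150/0.001665 = 1.291e6 d
t(silty sand) / t(weathered granite) = 3.027e6/1.291e6 = 2.34

2.34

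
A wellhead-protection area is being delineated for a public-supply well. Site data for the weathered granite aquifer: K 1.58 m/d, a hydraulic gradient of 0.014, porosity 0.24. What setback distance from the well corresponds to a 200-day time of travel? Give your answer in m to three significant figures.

q = Ki = 1.58 × 0.014 = 0.02212 m/d
v = Ki/n = 1.58·0.014/0.24 = 0.09217 m/d
L = v × T = 0.09217 × 200 = 18.43 m

18.4 m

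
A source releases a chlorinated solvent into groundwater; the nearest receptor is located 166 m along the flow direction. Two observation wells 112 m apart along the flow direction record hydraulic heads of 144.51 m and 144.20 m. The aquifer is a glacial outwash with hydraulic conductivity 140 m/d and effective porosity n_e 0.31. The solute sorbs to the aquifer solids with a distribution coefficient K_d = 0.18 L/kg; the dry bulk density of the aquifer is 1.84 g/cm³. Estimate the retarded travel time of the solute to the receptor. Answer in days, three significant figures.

275 days

Hydraulic gradient i = (144.51 − 144.20) / 112 = 0.31 / 112 = 0.002768
q = Ki = 140 × 0.002768 = 0.3875 m/d
Seepage velocity v = q / n = 0.3875 / 0.31 = 1.250 m/d
Retardation R = 1 + ρ_b·K_d/n = 1 + 1.84×0.18/0.31 = 2.068
Contaminant velocity v_c = v/R = 1.250/2.068 = 0.6043 m/d
t = L/v_c = 166/0.6043 = 274.7 d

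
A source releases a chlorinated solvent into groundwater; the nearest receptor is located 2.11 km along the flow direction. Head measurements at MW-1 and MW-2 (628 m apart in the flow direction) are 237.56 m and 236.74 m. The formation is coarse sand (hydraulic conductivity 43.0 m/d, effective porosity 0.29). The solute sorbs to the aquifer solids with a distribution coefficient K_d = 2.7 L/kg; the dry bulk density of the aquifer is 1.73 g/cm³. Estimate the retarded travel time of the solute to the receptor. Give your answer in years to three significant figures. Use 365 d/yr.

511 years

Hydraulic gradient i = (237.56 − 236.74) / 628 = 0.82 / 628 = 0.001306
Specific discharge q = 43.0 × 0.001306 = 0.05615 m/d
Average linear velocity = 0.05615 / 0.29 = 0.1936 m/d
Retardation R = 1 + ρ_b·K_d/n = 1 + 1.73×2.7/0.29 = 17.11
Contaminant velocity v_c = v/R = 0.1936/17.11 = 0.01132 m/d
L = 2.11 km = 2110 m
t = L/v_c = 2110/0.01132 = 186400 d
   = 186400/365 = 511 yr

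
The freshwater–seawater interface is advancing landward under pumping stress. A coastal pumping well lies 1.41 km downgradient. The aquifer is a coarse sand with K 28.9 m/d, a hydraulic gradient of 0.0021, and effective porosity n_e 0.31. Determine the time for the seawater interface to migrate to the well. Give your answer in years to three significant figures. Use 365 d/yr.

q = Ki = 28.9 × 0.0021 = 0.06069 m/d
v = Ki/n = 28.9·0.0021/0.31 = 0.1958 m/d
L = 1.41 km = 1410 m
t = L / v = 1410 / 0.1958 = 7202 d
   = 7202 / 365 = 19.7 yr

19.7 years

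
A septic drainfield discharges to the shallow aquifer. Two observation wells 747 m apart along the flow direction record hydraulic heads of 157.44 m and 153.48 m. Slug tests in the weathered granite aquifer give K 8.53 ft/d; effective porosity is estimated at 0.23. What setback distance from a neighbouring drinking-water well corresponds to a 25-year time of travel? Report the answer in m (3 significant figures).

Hydraulic gradient i = (157.44 − 153.48) / 747 = 3.96 / 747 = 0.005301
K = 8.53 ft/d × 0.3048 = 2.600 m/d
q = Ki = 2.600 × 0.005301 = 0.01378 m/d
Average linear velocity = 0.01378 / 0.23 = 0.05993 m/d
T = 25 yr × 365 = 9125 d
L = v × T = 0.05993 × 9125 = 546.8 m

547 m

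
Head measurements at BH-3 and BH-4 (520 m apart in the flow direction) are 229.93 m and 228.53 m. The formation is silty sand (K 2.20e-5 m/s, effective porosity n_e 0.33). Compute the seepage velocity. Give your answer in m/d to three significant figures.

0.0155 m/d

Hydraulic gradient i = (229.93 − 228.53) / 520 = 1.40 / 520 = 0.002692
K = 2.20e-5 m/s × 86400 s/d = 1.901 m/d
q = Ki = 1.901 × 0.002692 = 0.005118 m/d
v = Ki/n = 1.901·0.002692/0.33 = 0.01551 m/d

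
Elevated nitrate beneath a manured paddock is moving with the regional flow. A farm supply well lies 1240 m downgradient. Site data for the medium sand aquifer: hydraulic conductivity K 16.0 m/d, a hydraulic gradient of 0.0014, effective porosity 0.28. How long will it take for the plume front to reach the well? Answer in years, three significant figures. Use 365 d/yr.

42.5 years

Specific discharge q = 16.0 × 0.0014 = 0.02240 m/d
Seepage velocity v = q / n = 0.02240 / 0.28 = 0.08000 m/d
t = L / v = 1240 / 0.08000 = 15500 d
   = 15500 / 365 = 42.5 yr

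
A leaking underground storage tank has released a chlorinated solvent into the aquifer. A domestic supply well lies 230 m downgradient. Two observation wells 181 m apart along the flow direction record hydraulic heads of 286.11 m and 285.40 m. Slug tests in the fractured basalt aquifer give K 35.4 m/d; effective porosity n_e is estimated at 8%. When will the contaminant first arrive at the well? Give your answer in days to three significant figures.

Hydraulic gradient i = (286.11 − 285.40) / 181 = 0.71 / 181 = 0.003923
q = Ki = 35.4 × 0.003923 = 0.1389 m/d
Average linear velocity = 0.1389 / 0.08 = 1.736 m/d
t = L / v = 230 / 1.736 = 132.5 d

133 days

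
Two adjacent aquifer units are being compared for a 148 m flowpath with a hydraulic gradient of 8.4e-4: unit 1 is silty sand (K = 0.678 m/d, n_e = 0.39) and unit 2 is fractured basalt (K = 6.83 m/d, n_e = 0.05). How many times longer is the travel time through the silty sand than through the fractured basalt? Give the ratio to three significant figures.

78.6

Unit 1 (silty sand): v = 0.678×8.4e-4/0.39 = 0.001460 m/d, t = 148/0.001460 = 101300 d
Unit 2 (fractured basalt): v = 6.83×8.4e-4/0.05 = 0.1147 m/d, t = 148/0.1147 = 1290 d
t(silty sand) / t(fractured basalt) = 101300/1290 = 78.6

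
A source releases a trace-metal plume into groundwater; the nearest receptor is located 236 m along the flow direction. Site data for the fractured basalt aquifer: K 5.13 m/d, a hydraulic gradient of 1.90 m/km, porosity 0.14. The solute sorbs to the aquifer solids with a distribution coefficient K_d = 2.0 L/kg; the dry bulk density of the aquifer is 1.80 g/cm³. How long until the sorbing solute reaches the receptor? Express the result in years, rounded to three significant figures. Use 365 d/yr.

q = Ki = 5.13 × 0.0019 = 0.009747 m/d
Average linear velocity = 0.009747 / 0.14 = 0.06962 m/d
Retardation R = 1 + ρ_b·K_d/n = 1 + 1.80×2.0/0.14 = 26.71
Contaminant velocity v_c = v/R = 0.06962/26.71 = 0.002606 m/d
t = L/v_c = 236/0.002606 = 90560 d
   = 90560/365 = 248 yr

248 years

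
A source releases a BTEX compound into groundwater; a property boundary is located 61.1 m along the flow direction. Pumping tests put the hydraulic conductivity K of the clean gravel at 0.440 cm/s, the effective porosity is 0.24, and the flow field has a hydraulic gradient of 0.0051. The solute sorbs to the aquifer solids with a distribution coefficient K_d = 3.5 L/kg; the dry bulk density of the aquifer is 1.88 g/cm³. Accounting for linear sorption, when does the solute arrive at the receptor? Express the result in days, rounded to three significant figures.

215 days

K = 0.440 cm/s × 864 = 380.2 m/d
Specific discharge q = 380.2 × 0.0051 = 1.939 m/d
Average linear velocity = 1.939 / 0.24 = 8.078 m/d
Retardation R = 1 + ρ_b·K_d/n = 1 + 1.88×3.5/0.24 = 28.42
Contaminant velocity v_c = v/R = 8.078/28.42 = 0.2843 m/d
t = L/v_c = 61.1/0.2843 = 214.9 d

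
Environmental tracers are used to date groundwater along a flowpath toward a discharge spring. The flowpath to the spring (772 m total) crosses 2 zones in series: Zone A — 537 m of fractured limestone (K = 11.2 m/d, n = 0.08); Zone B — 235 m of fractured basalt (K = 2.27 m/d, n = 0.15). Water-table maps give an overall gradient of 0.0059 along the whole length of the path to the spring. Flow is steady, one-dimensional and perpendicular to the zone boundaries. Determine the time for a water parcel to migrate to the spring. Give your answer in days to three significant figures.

2600 days

Continuity: the same q passes through each zone, so ΔH = q·Σ(L_j/K_j) — the zones act as resistances in series.
Σ(L/K) = 537/11.2 + 235/2.27 = 47.95 + 103.5 = 151.5 d
K_eq = L_total / Σ(L/K) = 772 / 151.5 = 5.097 m/d
q = K_eq · i = 5.097 × 0.0059 = 0.03007 m/d (same in every zone)
Zone A: v = q/n = 0.03007/0.08 = 0.3759 m/d → t_A = 537/0.3759 = 1429 d
Zone B: v = q/n = 0.03007/0.15 = 0.2005 m/d → t_B = 235/0.2005 = 1172 d
Total t = 1429 + 1172 = 2601 d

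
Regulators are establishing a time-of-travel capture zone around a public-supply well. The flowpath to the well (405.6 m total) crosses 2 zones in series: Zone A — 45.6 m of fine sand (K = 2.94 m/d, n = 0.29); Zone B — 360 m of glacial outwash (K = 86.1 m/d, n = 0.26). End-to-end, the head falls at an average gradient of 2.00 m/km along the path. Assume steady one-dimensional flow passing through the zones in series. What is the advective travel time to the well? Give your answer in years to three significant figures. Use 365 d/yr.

Continuity: the same q passes through each zone, so ΔH = q·Σ(L_j/K_j) — the zones act as resistances in series.
Σ(L/K) = 45.6/2.94 + 360/86.1 = 15.51 + 4.181 = 19.69 d
K_eq = L_total / Σ(L/K) = 405.6 / 19.69 = 20.60 m/d
q = K_eq · i = 20.60 × 0.0020 = 0.04120 m/d (same in every zone)
Zone A: v = q/n = 0.04120/0.29 = 0.1421 m/d → t_A = 45.6/0.1421 = 321.0 d
Zone B: v = q/n = 0.04120/0.26 = 0.1584 m/d → t_B = 360/0.1584 = 2272 d
Total t = 321.0 + 2272 = 2593 d
   = 2593 / 365 = 7.10 yr

7.10 years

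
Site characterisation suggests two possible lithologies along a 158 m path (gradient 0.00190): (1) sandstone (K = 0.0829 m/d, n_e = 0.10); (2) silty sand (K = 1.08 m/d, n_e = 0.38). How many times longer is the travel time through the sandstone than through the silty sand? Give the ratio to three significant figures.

3.43

Unit 1 (sandstone): v = 0.0829×0.0019/0.10 = 0.001575 m/d, t = 158/0.001575 = 100300 d
Unit 2 (silty sand): v = 1.08×0.0019/0.38 = 0.005400 m/d, t = 158/0.005400 = 29260 d
t(sandstone) / t(silty sand) = 100300/29260 = 3.43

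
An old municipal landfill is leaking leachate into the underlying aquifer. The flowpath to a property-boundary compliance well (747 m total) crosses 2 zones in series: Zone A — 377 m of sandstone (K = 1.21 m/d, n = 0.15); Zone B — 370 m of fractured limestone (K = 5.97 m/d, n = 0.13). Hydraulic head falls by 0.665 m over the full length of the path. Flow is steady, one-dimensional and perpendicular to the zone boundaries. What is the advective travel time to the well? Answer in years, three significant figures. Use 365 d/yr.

Continuity: the same q passes through each zone, so ΔH = q·Σ(L_j/K_j) — the zones act as resistances in series.
Σ(L/K) = 377/1.21 + 370/5.97 = 311.6 + 61.98 = 373.5 d
q = ΔH / Σ(L/K) = 0.665 / 373.5 = 0.001780 m/d (same in every zone)
Zone A: v = q/n = 0.001780/0.15 = 0.01187 m/d → t_A = 377/0.01187 = 31770 d
Zone B: v = q/n = 0.001780/0.13 = 0.01369 m/d → t_B = 370/0.01369 = 27020 d
Total t = 31770 + 27020 = 58780 d
   = 58780 / 365 = 161 yr

161 years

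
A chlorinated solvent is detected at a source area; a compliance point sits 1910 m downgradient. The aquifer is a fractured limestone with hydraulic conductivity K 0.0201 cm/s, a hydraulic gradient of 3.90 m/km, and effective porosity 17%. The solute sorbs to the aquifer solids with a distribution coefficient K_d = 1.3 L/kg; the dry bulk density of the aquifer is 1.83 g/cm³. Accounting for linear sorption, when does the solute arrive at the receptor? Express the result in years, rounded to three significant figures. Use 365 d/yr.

K = 0.0201 cm/s × 864 = 17.37 m/d
Specific discharge q = 17.37 × 0.0039 = 0.06773 m/d
Seepage velocity v = q / n = 0.06773 / 0.17 = 0.3984 m/d
Retardation R = 1 + ρ_b·K_d/n = 1 + 1.83×1.3/0.17 = 14.99
Contaminant velocity v_c = v/R = 0.3984/14.99 = 0.02657 m/d
t = L/v_c = 1910/0.02657 = 71880 d
   = 71880/365 = 197 yr

197 years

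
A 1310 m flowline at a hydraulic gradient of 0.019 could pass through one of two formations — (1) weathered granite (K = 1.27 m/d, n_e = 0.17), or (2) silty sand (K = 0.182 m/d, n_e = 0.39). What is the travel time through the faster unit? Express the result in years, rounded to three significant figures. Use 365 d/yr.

Unit 1 (weathered granite): v = 1.27×0.019/0.17 = 0.1419 m/d, t = 1310/0.1419 = 9229 d
Unit 2 (silty sand): v = 0.182×0.019/0.39 = 0.008867 m/d, t = 1310/0.008867 = 147700 d
Faster: 9229 d / 365 = 25.3 yr

25.3 years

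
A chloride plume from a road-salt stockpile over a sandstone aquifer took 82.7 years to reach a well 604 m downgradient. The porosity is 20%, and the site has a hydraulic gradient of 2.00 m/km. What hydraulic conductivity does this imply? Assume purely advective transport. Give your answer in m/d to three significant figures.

2.00 m/d

t = 82.7 years = 30190 d
v = L / t = 604 / 30190 = 0.02001 m/d
K = v · n / i = 0.02001 × 0.20 / 0.0020 = 2.00 m/d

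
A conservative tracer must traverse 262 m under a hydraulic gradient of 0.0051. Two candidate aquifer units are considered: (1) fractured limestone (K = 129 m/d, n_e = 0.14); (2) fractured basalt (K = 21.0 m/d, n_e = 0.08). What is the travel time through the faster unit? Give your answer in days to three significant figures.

55.8 days

Unit 1 (fractured limestone): v = 129×0.0051/0.14 = 4.699 m/d, t = 262/4.699 = 55.75 d
Unit 2 (fractured basalt): v = 21.0×0.0051/0.08 = 1.339 m/d, t = 262/1.339 = 195.7 d
Faster unit: t = 55.8 d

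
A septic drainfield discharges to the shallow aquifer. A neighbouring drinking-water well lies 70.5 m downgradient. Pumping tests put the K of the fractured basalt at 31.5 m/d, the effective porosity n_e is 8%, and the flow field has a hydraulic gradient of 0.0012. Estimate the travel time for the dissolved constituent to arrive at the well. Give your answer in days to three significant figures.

Specific discharge q = 31.5 × 0.0012 = 0.03780 m/d
v = Ki/n = 31.5·0.0012/0.08 = 0.4725 m/d
t = L / v = 70.5 / 0.4725 = 149.2 d

149 days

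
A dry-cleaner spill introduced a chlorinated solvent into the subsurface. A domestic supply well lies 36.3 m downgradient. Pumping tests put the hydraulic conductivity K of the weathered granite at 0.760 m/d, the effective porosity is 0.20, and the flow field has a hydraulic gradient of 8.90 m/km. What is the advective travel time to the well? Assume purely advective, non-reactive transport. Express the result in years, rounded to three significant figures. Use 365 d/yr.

Darcy flux q = K·i = 0.760 × 0.0089 = 0.006764 m/d
v = Ki/n = 0.760·0.0089/0.20 = 0.03382 m/d
t = L / v = 36.3 / 0.03382 = 1073 d
   = 1073 / 365 = 2.94 yr

2.94 years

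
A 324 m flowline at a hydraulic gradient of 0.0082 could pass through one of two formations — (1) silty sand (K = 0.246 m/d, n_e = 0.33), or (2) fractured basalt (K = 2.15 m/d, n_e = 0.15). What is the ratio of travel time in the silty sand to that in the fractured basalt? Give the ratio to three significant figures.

19.2

Unit 1 (silty sand): v = 0.246×0.0082/0.33 = 0.006113 m/d, t = 324/0.006113 = 53000 d
Unit 2 (fractured basalt): v = 2.15×0.0082/0.15 = 0.1175 m/d, t = 324/0.1175 = 2757 d
t(silty sand) / t(fractured basalt) = 53000/2757 = 19.2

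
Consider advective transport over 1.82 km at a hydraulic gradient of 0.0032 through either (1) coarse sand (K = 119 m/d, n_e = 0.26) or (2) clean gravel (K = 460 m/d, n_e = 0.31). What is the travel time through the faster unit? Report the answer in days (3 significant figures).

Unit 1 (coarse sand): v = 119×0.0032/0.26 = 1.465 m/d, t = 1820/1.465 = 1243 d
Unit 2 (clean gravel): v = 460×0.0032/0.31 = 4.748 m/d, t = 1820/4.748 = 383.3 d
Faster unit: t = 383 d

383 days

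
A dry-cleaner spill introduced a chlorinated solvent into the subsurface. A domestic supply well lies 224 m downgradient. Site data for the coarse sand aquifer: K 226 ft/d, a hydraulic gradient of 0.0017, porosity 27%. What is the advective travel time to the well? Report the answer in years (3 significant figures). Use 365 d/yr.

K = 226 ft/d × 0.3048 = 68.88 m/d
Darcy flux q = K·i = 68.88 × 0.0017 = 0.1171 m/d
v_s = q/n_e = 0.1171/0.27 = 0.4337 m/d
t = L / v = 224 / 0.4337 = 516.5 d
   = 516.5 / 365 = 1.41 yr

1.41 years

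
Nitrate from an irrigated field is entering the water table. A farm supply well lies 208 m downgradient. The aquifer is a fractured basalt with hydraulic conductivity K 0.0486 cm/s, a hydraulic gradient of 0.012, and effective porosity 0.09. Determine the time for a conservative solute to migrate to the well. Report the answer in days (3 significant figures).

K = 0.0486 cm/s × 864 = 41.99 m/d
Specific discharge q = 41.99 × 0.012 = 0.5039 m/d
Average linear velocity = 0.5039 / 0.09 = 5.599 m/d
t = L / v = 208 / 5.599 = 37.15 d

37.2 days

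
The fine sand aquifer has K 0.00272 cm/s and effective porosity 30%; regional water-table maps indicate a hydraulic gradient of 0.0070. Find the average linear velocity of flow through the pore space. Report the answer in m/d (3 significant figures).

K = 0.00272 cm/s × 864 = 2.350 m/d
Specific discharge q = 2.350 × 0.0070 = 0.01645 m/d
v = Ki/n = 2.350·0.0070/0.30 = 0.05484 m/d

0.0548 m/d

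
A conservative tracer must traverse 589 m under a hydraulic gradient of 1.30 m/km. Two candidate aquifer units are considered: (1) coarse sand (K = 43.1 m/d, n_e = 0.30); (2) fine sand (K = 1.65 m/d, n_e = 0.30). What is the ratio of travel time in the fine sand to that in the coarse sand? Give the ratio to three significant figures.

Unit 1 (coarse sand): v = 43.1×0.0013/0.30 = 0.1868 m/d, t = 589/0.1868 = 3154 d
Unit 2 (fine sand): v = 1.65×0.0013/0.30 = 0.007150 m/d, t = 589/0.007150 = 82380 d
t(fine sand) / t(coarse sand) = 82380/3154 = 26.1

26.1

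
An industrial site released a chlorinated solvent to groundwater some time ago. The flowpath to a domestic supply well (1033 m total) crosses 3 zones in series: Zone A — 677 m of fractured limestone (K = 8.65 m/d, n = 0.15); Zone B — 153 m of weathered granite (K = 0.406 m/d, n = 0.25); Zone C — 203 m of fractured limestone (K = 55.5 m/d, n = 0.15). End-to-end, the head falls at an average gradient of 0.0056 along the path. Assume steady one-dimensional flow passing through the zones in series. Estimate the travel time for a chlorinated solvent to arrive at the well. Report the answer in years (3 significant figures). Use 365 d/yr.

For zones in series the flux q is common to all zones; the equivalent conductivity is the harmonic (thickness-weighted) mean, K_eq = L_total / Σ(L_j/K_j).
Σ(L/K) = 677/8.65 + 153/0.406 + 203/55.5 = 78.27 + 376.8 + 3.658 = 458.8 d
K_eq = L_total / Σ(L/K) = 1033 / 458.8 = 2.252 m/d
q = K_eq · i = 2.252 × 0.0056 = 0.01261 m/d (same in every zone)
Zone A: v = q/n = 0.01261/0.15 = 0.08406 m/d → t_A = 677/0.08406 = 8054 d
Zone B: v = q/n = 0.01261/0.25 = 0.05044 m/d → t_B = 153/0.05044 = 3033 d
Zone C: v = q/n = 0.01261/0.15 = 0.08406 m/d → t_C = 203/0.08406 = 2415 d
Total t = 8054 + 3033 + 2415 = 13500 d
   = 13500 / 365 = 37.0 yr

37.0 years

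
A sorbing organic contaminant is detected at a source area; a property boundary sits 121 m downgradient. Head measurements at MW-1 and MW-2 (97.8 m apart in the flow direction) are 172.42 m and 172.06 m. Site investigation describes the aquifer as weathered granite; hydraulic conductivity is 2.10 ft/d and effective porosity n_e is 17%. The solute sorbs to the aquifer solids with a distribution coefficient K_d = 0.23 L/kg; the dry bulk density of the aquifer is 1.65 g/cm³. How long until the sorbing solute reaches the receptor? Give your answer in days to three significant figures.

Hydraulic gradient i = (172.42 − 172.06) / 97.8 = 0.36 / 97.8 = 0.003681
K = 2.10 ft/d × 0.3048 = 0.6401 m/d
q = Ki = 0.6401 × 0.003681 = 0.002356 m/d
v_s = q/n_e = 0.002356/0.17 = 0.01386 m/d
Retardation R = 1 + ρ_b·K_d/n = 1 + 1.65×0.23/0.17 = 3.232
Contaminant velocity v_c = v/R = 0.01386/3.232 = 0.004288 m/d
t = L/v_c = 121/0.004288 = 28220 d

28200 days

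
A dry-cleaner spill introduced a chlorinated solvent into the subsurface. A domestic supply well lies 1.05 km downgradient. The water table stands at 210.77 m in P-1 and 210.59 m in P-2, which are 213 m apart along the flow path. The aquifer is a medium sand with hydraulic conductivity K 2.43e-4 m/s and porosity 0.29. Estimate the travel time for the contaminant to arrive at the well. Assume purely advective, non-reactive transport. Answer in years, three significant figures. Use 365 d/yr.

Hydraulic gradient i = (210.77 − 210.59) / 213 = 0.18 / 213 = 8.451e-4
K = 2.43e-4 m/s × 86400 s/d = 21.00 m/d
q = Ki = 21.00 × 8.451e-4 = 0.01774 m/d
Seepage velocity v = q / n = 0.01774 / 0.29 = 0.06118 m/d
L = 1.05 km = 1050 m
t = L / v = 1050 / 0.06118 = 17160 d
   = 17160 / 365 = 47.0 yr

47.0 years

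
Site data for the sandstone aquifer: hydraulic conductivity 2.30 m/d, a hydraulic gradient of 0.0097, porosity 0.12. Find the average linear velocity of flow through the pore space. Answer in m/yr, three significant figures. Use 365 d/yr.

Darcy flux q = K·i = 2.30 × 0.0097 = 0.02231 m/d
v_s = q/n_e = 0.02231/0.12 = 0.1859 m/d
   = 0.1859 × 365 = 67.9 m/yr

67.9 m/yr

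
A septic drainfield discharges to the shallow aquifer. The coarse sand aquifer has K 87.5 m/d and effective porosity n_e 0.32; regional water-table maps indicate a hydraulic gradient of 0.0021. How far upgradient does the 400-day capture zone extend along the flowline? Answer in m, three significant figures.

Darcy flux q = K·i = 87.5 × 0.0021 = 0.1838 m/d
v_s = q/n_e = 0.1838/0.32 = 0.5742 m/d
L = v × T = 0.5742 × 400 = 229.7 m

230 m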